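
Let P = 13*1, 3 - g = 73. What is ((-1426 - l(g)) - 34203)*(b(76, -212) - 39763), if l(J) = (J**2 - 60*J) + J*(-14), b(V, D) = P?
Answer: 1816932750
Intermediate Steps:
g = -70 (g = 3 - 1*73 = 3 - 73 = -70)
P = 13
b(V, D) = 13
l(J) = J**2 - 74*J (l(J) = (J**2 - 60*J) - 14*J = J**2 - 74*J)
((-1426 - l(g)) - 34203)*(b(76, -212) - 39763) = ((-1426 - (-70)*(-74 - 70)) - 34203)*(13 - 39763) = ((-1426 - (-70)*(-144)) - 34203)*(-39750) = ((-1426 - 1*10080) - 34203)*(-39750) = ((-1426 - 10080) - 34203)*(-39750) = (-11506 - 34203)*(-39750) = -45709*(-39750) = 1816932750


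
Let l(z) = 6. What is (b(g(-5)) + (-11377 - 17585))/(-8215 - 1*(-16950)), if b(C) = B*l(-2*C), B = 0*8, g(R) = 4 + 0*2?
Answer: -28962/8735 ≈ -3.3156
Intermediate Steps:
g(R) = 4 (g(R) = 4 + 0 = 4)
B = 0
b(C) = 0 (b(C) = 0*6 = 0)
(b(g(-5)) + (-11377 - 17585))/(-8215 - 1*(-16950)) = (0 + (-11377 - 17585))/(-8215 - 1*(-16950)) = (0 - 28962)/(-8215 + 16950) = -28962/8735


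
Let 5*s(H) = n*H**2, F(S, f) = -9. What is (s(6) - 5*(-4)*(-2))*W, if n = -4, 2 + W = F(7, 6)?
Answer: 3784/5 ≈ 756.80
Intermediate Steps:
W = -11 (W = -2 - 9 = -11)
s(H) = -4*H**2/5 (s(H) = (-4*H**2)/5 = -4*H**2/5)
(s(6) - 5*(-4)*(-2))*W = (-4/5*6**2 - 5*(-4)*(-2))*(-11) = (-4/5*36 + 20*(-2))*(-11) = (-144/5 - 40)*(-11) = -344/5*(-11) = 3784/5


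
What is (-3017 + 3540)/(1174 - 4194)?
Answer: -523/3020 ≈ -0.17318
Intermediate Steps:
(-3017 + 3540)/(1174 - 4194) = 523/(-3020) = 523*(-1/3020) = -523/3020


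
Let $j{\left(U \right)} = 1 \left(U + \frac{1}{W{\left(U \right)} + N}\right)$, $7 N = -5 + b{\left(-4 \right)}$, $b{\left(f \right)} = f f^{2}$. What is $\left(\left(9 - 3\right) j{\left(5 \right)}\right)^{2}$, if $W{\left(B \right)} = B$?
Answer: $\frac{239121}{289} \approx 827.41$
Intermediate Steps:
$b{\left(f \right)} = f^{3}$
$N = - \frac{69}{7}$ ($N = \frac{-5 + \left(-4\right)^{3}}{7} = \frac{-5 - 64}{7} = \frac{1}{7} \left(-69\right) = - \frac{69}{7} \approx -9.8571$)
$j{\left(U \right)} = U + \frac{1}{- \frac{69}{7} + U}$ ($j{\left(U \right)} = 1 \left(U + \frac{1}{U - \frac{69}{7}}\right) = 1 \left(U + \frac{1}{- \frac{69}{7} + U}\right) = U + \frac{1}{- \frac{69}{7} + U}$)
$\left(\left(9 - 3\right) j{\left(5 \right)}\right)^{2} = \left(\left(9 - 3\right) \frac{7 - 345 + 7 \cdot 5^{2}}{-69 + 7 \cdot 5}\right)^{2} = \left(6 \frac{7 - 345 + 7 \cdot 25}{-69 + 35}\right)^{2} = \left(6 \frac{7 - 345 + 175}{-34}\right)^{2} = \left(6 \left(\left(- \frac{1}{34}\right) \left(-163\right)\right)\right)^{2} = \left(6 \cdot \frac{163}{34}\right)^{2} = \left(\frac{489}{17}\right)^{2} = \frac{239121}{289}$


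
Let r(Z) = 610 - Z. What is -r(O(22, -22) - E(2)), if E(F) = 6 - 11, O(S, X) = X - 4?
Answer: -631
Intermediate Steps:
O(S, X) = -4 + X
E(F) = -5
-r(O(22, -22) - E(2)) = -(610 - ((-4 - 22) - 1*(-5))) = -(610 - (-26 + 5)) = -(610 - 1*(-21)) = -(610 + 21) = -1*631 = -631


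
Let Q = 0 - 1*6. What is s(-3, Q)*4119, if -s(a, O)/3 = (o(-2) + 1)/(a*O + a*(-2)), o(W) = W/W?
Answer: -4119/4 ≈ -1029.8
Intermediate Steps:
o(W) = 1
Q = -6 (Q = 0 - 6 = -6)
s(a, O) = -6/(-2*a + O*a) (s(a, O) = -3*(1 + 1)/(a*O + a*(-2)) = -6/(O*a - 2*a) = -6/(-2*a + O*a))
s(-3, Q)*4119 = -6/(-3*(-2 - 6))*4119 = -6*(-1/3)/(-8)*4119 = -6*(-1/3)*(-1/8)*4119 = -1/4*4119 = -4119/4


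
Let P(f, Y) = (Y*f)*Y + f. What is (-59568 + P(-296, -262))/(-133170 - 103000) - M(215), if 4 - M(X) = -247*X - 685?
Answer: -333793434/6215 ≈ -53708.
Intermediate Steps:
M(X) = 689 + 247*X (M(X) = 4 - (-247*X - 685) = 4 - (-685 - 247*X) = 4 + (685 + 247*X) = 689 + 247*X)
P(f, Y) = f + f*Y² (P(f, Y) = f*Y² + f = f + f*Y²)
(-59568 + P(-296, -262))/(-133170 - 103000) - M(215) = (-59568 - 296*(1 + (-262)²))/(-133170 - 103000) - (689 + 247*215) = (-59568 - 296*(1 + 68644))/(-236170) - (689 + 53105) = (-59568 - 296*68645)*(-1/236170) - 1*53794 = (-59568 - 20318920)*(-1/236170) - 53794 = -20378488*(-1/236170) - 53794 = 536276/6215 - 53794 = -333793434/6215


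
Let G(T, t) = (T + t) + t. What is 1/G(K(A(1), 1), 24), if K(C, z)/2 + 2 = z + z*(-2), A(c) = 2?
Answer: 1/42 ≈ 0.023810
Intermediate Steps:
K(C, z) = -4 - 2*z (K(C, z) = -4 + 2*(z + z*(-2)) = -4 + 2*(z - 2*z) = -4 + 2*(-z) = -4 - 2*z)
G(T, t) = T + 2*t
1/G(K(A(1), 1), 24) = 1/((-4 - 2*1) + 2*24) = 1/((-4 - 2) + 48) = 1/(-6 + 48) = 1/42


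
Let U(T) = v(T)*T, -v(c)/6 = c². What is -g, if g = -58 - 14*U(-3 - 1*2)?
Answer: 10558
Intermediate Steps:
v(c) = -6*c²
U(T) = -6*T³ (U(T) = (-6*T²)*T = -6*T³)
g = -10558 (g = -58 - (-84)*(-3 - 1*2)³ = -58 - (-84)*(-3 - 2)³ = -58 - (-84)*(-5)³ = -58 - (-84)*(-125) = -58 - 14*750 = -58 - 10500 = -10558)
-g = -1*(-10558) = 10558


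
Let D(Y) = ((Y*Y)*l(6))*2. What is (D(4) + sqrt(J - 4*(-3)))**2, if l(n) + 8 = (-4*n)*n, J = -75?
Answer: 23658433 - 29184*I*sqrt(7) ≈ 2.3658e+7 - 77214.0*I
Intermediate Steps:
l(n) = -8 - 4*n**2 (l(n) = -8 + (-4*n)*n = -8 - 4*n**2)
D(Y) = -304*Y**2 (D(Y) = ((Y*Y)*(-8 - 4*6**2))*2 = (Y**2*(-8 - 4*36))*2 = (Y**2*(-8 - 144))*2 = (Y**2*(-152))*2 = -152*Y**2*2 = -304*Y**2)
(D(4) + sqrt(J - 4*(-3)))**2 = (-304*4**2 + sqrt(-75 - 4*(-3)))**2 = (-304*16 + sqrt(-75 + 12))**2 = (-4864 + sqrt(-63))**2 = (-4864 + 3*I*sqrt(7))**2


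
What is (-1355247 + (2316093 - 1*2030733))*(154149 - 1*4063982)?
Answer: 4183079498871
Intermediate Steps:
(-1355247 + (2316093 - 1*2030733))*(154149 - 1*4063982) = (-1355247 + (2316093 - 2030733))*(154149 - 4063982) = (-1355247 + 285360)*(-3909833) = -1069887*(-3909833) = 4183079498871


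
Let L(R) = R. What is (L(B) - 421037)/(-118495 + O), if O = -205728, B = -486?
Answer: 421523/324223 ≈ 1.3001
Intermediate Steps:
(L(B) - 421037)/(-118495 + O) = (-486 - 421037)/(-118495 - 205728) = -421523/(-324223) = -421523*(-1/324223) = 421523/324223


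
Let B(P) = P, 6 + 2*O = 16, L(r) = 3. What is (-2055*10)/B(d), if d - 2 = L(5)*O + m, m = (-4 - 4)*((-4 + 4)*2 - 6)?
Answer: -4110/13 ≈ -316.15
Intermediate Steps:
O = 5 (O = -3 + (1/2)*16 = -3 + 8 = 5)
m = 48 (m = -8*(0*2 - 6) = -8*(0 - 6) = -8*(-6) = 48)
d = 65 (d = 2 + (3*5 + 48) = 2 + (15 + 48) = 2 + 63 = 65)
(-2055*10)/B(d) = -2055*10/65 = -20550*1/65 = -4110/13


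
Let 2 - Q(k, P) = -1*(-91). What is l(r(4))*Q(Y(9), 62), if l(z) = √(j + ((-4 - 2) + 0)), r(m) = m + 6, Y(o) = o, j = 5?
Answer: -89*I ≈ -89.0*I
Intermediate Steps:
Q(k, P) = -89 (Q(k, P) = 2 - (-1)*(-91) = 2 - 1*91 = 2 - 91 = -89)
r(m) = 6 + m
l(z) = I (l(z) = √(5 + ((-4 - 2) + 0)) = √(5 + (-6 + 0)) = √(5 - 6) = √(-1) = I)
l(r(4))*Q(Y(9), 62) = I*(-89) = -89*I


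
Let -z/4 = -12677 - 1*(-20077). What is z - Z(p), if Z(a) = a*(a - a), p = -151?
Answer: -29600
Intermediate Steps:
Z(a) = 0 (Z(a) = a*0 = 0)
z = -29600 (z = -4*(-12677 - 1*(-20077)) = -4*(-12677 + 20077) = -4*7400 = -29600)
z - Z(p) = -29600 - 1*0 = -29600 + 0 = -29600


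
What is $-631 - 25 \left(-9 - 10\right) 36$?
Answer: $16469$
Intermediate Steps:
$-631 - 25 \left(-9 - 10\right) 36 = -631 - 25 \left(-19\right) 36 = -631 - \left(-475\right) 36 = -631 - -17100 = -631 + 17100 = 16469$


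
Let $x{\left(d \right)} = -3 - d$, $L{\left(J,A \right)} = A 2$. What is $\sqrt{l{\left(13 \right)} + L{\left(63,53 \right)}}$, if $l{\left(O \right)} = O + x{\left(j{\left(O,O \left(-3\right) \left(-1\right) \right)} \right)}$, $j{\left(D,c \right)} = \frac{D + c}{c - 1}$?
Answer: $\frac{33 \sqrt{38}}{19} \approx 10.707$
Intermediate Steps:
$j{\left(D,c \right)} = \frac{D + c}{-1 + c}$
$L{\left(J,A \right)} = 2 A$
$l{\left(O \right)} = -3 + O - \frac{4 O}{-1 + 3 O}$ ($l{\left(O \right)} = O - \left(3 + \frac{O + O \left(-3\right) \left(-1\right)}{-1 + O \left(-3\right) \left(-1\right)}\right) = O - \left(3 + \frac{O + - 3 O \left(-1\right)}{-1 + - 3 O \left(-1\right)}\right) = O - \left(3 + \frac{O + 3 O}{-1 + 3 O}\right) = O - \left(3 + \frac{4 O}{-1 + 3 O}\right) = -3 + O - \frac{4 O}{-1 + 3 O}$)
$\sqrt{l{\left(13 \right)} + L{\left(63,53 \right)}} = \sqrt{\frac{3 - 182 + 3 \cdot 13^{2}}{-1 + 3 \cdot 13} + 2 \cdot 53} = \sqrt{\frac{3 - 182 + 3 \cdot 169}{-1 + 39} + 106} = \sqrt{\frac{3 - 182 + 507}{38} + 106} = \sqrt{\frac{1}{38} \cdot 328 + 106} = \sqrt{\frac{164}{19} + 106} = \sqrt{\frac{2178}{19}} = \frac{33 \sqrt{38}}{19}$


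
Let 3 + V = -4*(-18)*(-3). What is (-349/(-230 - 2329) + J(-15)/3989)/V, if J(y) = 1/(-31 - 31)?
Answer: -86311423/138602200878 ≈ -0.00062273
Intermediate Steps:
J(y) = -1/62 (J(y) = 1/(-62) = -1/62)
V = -219 (V = -3 - 4*(-18)*(-3) = -3 + 72*(-3) = -3 - 216 = -219)
(-349/(-230 - 2329) + J(-15)/3989)/V = (-349/(-230 - 2329) - 1/62/3989)/(-219) = (-349/(-2559) - 1/62*1/3989)*(-1/219) = (-349*(-1/2559) - 1/247318)*(-1/219) = (349/2559 - 1/247318)*(-1/219) = (86311423/632886762)*(-1/219) = -86311423/138602200878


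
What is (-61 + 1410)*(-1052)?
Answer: -1419148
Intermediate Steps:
(-61 + 1410)*(-1052) = 1349*(-1052) = -1419148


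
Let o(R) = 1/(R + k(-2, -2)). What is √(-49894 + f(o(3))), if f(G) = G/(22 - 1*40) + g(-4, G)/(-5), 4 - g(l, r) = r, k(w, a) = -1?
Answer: I*√44905255/30 ≈ 223.37*I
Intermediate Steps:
g(l, r) = 4 - r
o(R) = 1/(-1 + R) (o(R) = 1/(R - 1) = 1/(-1 + R))
f(G) = -⅘ + 13*G/90 (f(G) = G/(22 - 1*40) + (4 - G)/(-5) = G/(22 - 40) + (4 - G)*(-⅕) = G/(-18) + (-⅘ + G/5) = G*(-1/18) + (-⅘ + G/5) = -G/18 + (-⅘ + G/5) = -⅘ + 13*G/90)
√(-49894 + f(o(3))) = √(-49894 + (-⅘ + 13/(90*(-1 + 3)))) = √(-49894 + (-⅘ + (13/90)/2)) = √(-49894 + (-⅘ + (13/90)*(½))) = √(-49894 + (-⅘ + 13/180)) = √(-49894 - 131/180) = √(-8981051/180) = I*√44905255/30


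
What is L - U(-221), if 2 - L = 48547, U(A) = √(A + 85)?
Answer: -48545 - 2*I*√34 ≈ -48545.0 - 11.662*I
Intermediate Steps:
U(A) = √(85 + A)
L = -48545 (L = 2 - 1*48547 = 2 - 48547 = -48545)
L - U(-221) = -48545 - √(85 - 221) = -48545 - √(-136) = -48545 - 2*I*√34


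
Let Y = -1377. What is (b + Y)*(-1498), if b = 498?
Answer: 1316742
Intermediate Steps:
(b + Y)*(-1498) = (498 - 1377)*(-1498) = -879*(-1498) = 1316742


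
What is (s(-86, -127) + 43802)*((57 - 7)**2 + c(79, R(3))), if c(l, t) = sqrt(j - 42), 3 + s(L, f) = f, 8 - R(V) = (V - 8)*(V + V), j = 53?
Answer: 109180000 + 43672*sqrt(11) ≈ 1.0932e+8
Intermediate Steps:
R(V) = 8 - 2*V*(-8 + V) (R(V) = 8 - (V - 8)*(V + V) = 8 - (-8 + V)*2*V = 8 - 2*V*(-8 + V))
s(L, f) = -3 + f
c(l, t) = sqrt(11) (c(l, t) = sqrt(53 - 42) = sqrt(11))
(s(-86, -127) + 43802)*((57 - 7)**2 + c(79, R(3))) = ((-3 - 127) + 43802)*((57 - 7)**2 + sqrt(11)) = (-130 + 43802)*(50**2 + sqrt(11)) = 43672*(2500 + sqrt(11)) = 109180000 + 43672*sqrt(11)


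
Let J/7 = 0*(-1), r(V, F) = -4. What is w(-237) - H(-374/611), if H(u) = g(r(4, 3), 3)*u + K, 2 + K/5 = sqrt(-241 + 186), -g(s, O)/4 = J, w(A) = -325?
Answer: -315 - 5*I*sqrt(55) ≈ -315.0 - 37.081*I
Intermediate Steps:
J = 0 (J = 7*(0*(-1)) = 7*0 = 0)
g(s, O) = 0 (g(s, O) = -4*0 = 0)
K = -10 + 5*I*sqrt(55) (K = -10 + 5*sqrt(-241 + 186) = -10 + 5*sqrt(-55) = -10 + 5*(I*sqrt(55)) = -10 + 5*I*sqrt(55) ≈ -10.0 + 37.081*I)
H(u) = -10 + 5*I*sqrt(55) (H(u) = 0*u + (-10 + 5*I*sqrt(55)) = 0 + (-10 + 5*I*sqrt(55)) = -10 + 5*I*sqrt(55))
w(-237) - H(-374/611) = -325 - (-10 + 5*I*sqrt(55)) = -325 + (10 - 5*I*sqrt(55)) = -315 - 5*I*sqrt(55)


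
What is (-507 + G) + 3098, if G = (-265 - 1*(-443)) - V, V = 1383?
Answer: 1386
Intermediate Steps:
G = -1205 (G = (-265 - 1*(-443)) - 1*1383 = (-265 + 443) - 1383 = 178 - 1383 = -1205)
(-507 + G) + 3098 = (-507 - 1205) + 3098 = -1712 + 3098 = 1386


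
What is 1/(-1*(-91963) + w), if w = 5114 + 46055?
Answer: 1/143132 ≈ 6.9866e-6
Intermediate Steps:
w = 51169
1/(-1*(-91963) + w) = 1/(-1*(-91963) + 51169) = 1/(91963 + 51169) = 1/143132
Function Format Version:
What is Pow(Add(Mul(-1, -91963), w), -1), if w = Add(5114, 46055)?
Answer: Rational(1, 143132) ≈ 6.9866e-6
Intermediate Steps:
w = 51169
Pow(Add(Mul(-1, -91963), w), -1) = Pow(Add(Mul(-1, -91963), 51169), -1) = Pow(Add(91963, 51169), -1) = Pow(143132, -1) = Rational(1, 143132)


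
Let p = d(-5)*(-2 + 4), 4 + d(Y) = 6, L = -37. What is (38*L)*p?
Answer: -5624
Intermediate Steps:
d(Y) = 2 (d(Y) = -4 + 6 = 2)
p = 4 (p = 2*(-2 + 4) = 2*2 = 4)
(38*L)*p = (38*(-37))*4 = -1406*4 = -5624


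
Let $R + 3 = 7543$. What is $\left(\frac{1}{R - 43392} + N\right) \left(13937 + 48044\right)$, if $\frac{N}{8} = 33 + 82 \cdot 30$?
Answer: $\frac{44318416180547}{35852} \approx 1.2361 \cdot 10^{9}$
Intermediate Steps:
$R = 7540$ ($R = -3 + 7543 = 7540$)
$N = 19944$ ($N = 8 \left(33 + 82 \cdot 30\right) = 8 \left(33 + 2460\right) = 8 \cdot 2493 = 19944$)
$\left(\frac{1}{R - 43392} + N\right) \left(13937 + 48044\right) = \left(\frac{1}{7540 - 43392} + 19944\right) \left(13937 + 48044\right) = \left(\frac{1}{-35852} + 19944\right) 61981 = \left(- \frac{1}{35852} + 19944\right) 61981 = \frac{715032287}{35852} \cdot 61981 = \frac{44318416180547}{35852}$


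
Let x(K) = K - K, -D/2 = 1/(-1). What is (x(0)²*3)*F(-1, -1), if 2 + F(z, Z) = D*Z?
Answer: 0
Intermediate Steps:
D = 2 (D = -2/(-1) = -2*(-1) = 2)
x(K) = 0
F(z, Z) = -2 + 2*Z
(x(0)²*3)*F(-1, -1) = (0²*3)*(-2 + 2*(-1)) = (0*3)*(-2 - 2) = 0*(-4) = 0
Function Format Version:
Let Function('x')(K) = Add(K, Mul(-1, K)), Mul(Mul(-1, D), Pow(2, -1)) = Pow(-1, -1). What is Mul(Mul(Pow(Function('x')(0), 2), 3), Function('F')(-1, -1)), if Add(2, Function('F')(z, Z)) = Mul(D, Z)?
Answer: 0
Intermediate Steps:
D = 2 (D = Mul(-2, Pow(-1, -1)) = Mul(-2, -1) = 2)
Function('x')(K) = 0
Function('F')(z, Z) = Add(-2, Mul(2, Z))
Mul(Mul(Pow(Function('x')(0), 2), 3), Function('F')(-1, -1)) = Mul(Mul(Pow(0, 2), 3), Add(-2, Mul(2, -1))) = Mul(Mul(0, 3), Add(-2, -2)) = Mul(0, -4) = 0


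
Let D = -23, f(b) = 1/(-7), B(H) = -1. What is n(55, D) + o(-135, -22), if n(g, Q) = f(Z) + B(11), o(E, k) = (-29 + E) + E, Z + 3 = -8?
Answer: -2101/7 ≈ -300.14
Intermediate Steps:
Z = -11 (Z = -3 - 8 = -11)
o(E, k) = -29 + 2*E
f(b) = -⅐
n(g, Q) = -8/7 (n(g, Q) = -⅐ - 1 = -8/7)
n(55, D) + o(-135, -22) = -8/7 + (-29 + 2*(-135)) = -8/7 + (-29 - 270) = -8/7 - 299 = -2101/7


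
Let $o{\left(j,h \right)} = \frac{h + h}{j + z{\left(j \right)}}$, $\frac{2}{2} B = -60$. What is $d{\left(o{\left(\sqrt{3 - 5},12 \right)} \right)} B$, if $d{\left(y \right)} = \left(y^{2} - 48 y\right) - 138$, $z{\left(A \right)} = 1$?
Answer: $\frac{360 \left(311 \sqrt{2} + 403 i\right)}{\sqrt{2} + 5 i} \approx 35160.0 - 21722.0 i$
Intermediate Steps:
$B = -60$
$o{\left(j,h \right)} = \frac{2 h}{1 + j}$ ($o{\left(j,h \right)} = \frac{h + h}{j + 1} = \frac{2 h}{1 + j}$)
$d{\left(y \right)} = -138 + y^{2} - 48 y$
$d{\left(o{\left(\sqrt{3 - 5},12 \right)} \right)} B = \left(-138 + \left(2 \cdot 12 \frac{1}{1 + \sqrt{3 - 5}}\right)^{2} - 48 \cdot 2 \cdot 12 \frac{1}{1 + \sqrt{3 - 5}}\right) \left(-60\right) = \left(-138 + \left(2 \cdot 12 \frac{1}{1 + \sqrt{-2}}\right)^{2} - 48 \cdot 2 \cdot 12 \frac{1}{1 + \sqrt{-2}}\right) \left(-60\right) = \left(-138 + \left(2 \cdot 12 \frac{1}{1 + i \sqrt{2}}\right)^{2} - 48 \cdot 2 \cdot 12 \frac{1}{1 + i \sqrt{2}}\right) \left(-60\right) = \left(-138 + \left(\frac{24}{1 + i \sqrt{2}}\right)^{2} - 48 \frac{24}{1 + i \sqrt{2}}\right) \left(-60\right) = \left(-138 + \frac{576}{\left(1 + i \sqrt{2}\right)^{2}} - \frac{1152}{1 + i \sqrt{2}}\right) \left(-60\right) = \left(-138 - \frac{1152}{1 + i \sqrt{2}} + \frac{576}{\left(1 + i \sqrt{2}\right)^{2}}\right) \left(-60\right) = 8280 - \frac{34560}{\left(1 + i \sqrt{2}\right)^{2}} + \frac{69120}{1 + i \sqrt{2}}$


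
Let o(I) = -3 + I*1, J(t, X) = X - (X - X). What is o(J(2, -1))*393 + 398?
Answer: -1174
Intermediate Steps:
J(t, X) = X (J(t, X) = X - 1*0 = X + 0 = X)
o(I) = -3 + I
o(J(2, -1))*393 + 398 = (-3 - 1)*393 + 398 = -4*393 + 398 = -1572 + 398 = -1174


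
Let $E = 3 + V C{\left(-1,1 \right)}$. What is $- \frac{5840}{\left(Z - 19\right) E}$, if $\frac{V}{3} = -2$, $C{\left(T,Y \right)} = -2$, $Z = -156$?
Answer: $\frac{1168}{525} \approx 2.2248$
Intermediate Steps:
$V = -6$ ($V = 3 \left(-2\right) = -6$)
$E = 15$ ($E = 3 - -12 = 3 + 12 = 15$)
$- \frac{5840}{\left(Z - 19\right) E} = - \frac{5840}{\left(-156 - 19\right) 15} = - \frac{5840}{\left(-175\right) 15} = - \frac{5840}{-2625} = \left(-5840\right) \left(- \frac{1}{2625}\right) = \frac{1168}{525}$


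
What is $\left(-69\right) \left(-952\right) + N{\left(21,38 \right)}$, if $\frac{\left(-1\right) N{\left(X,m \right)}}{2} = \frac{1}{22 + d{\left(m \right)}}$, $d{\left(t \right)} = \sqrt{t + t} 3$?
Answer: $\frac{3284411}{50} - \frac{3 \sqrt{19}}{50} \approx 65688.0$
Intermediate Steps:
$d{\left(t \right)} = 3 \sqrt{2} \sqrt{t}$ ($d{\left(t \right)} = \sqrt{2 t} 3 = \sqrt{2} \sqrt{t} 3 = 3 \sqrt{2} \sqrt{t}$)
$N{\left(X,m \right)} = - \frac{2}{22 + 3 \sqrt{2} \sqrt{m}}$
$\left(-69\right) \left(-952\right) + N{\left(21,38 \right)} = \left(-69\right) \left(-952\right) - \frac{2}{22 + 3 \sqrt{2} \sqrt{38}} = 65688 - \frac{2}{22 + 6 \sqrt{19}}$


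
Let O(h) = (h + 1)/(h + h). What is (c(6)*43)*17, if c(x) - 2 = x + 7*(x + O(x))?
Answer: 474419/12 ≈ 39535.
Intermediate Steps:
O(h) = (1 + h)/(2*h) (O(h) = (1 + h)/((2*h)) = (1 + h)*(1/(2*h)) = (1 + h)/(2*h))
c(x) = 2 + 8*x + 7*(1 + x)/(2*x) (c(x) = 2 + (x + 7*(x + (1 + x)/(2*x))) = 2 + (x + (7*x + 7*(1 + x)/(2*x))) = 2 + (8*x + 7*(1 + x)/(2*x)) = 2 + 8*x + 7*(1 + x)/(2*x))
(c(6)*43)*17 = ((11/2 + 8*6 + (7/2)/6)*43)*17 = ((11/2 + 48 + (7/2)*(⅙))*43)*17 = ((11/2 + 48 + 7/12)*43)*17 = ((649/12)*43)*17 = (27907/12)*17 = 474419/12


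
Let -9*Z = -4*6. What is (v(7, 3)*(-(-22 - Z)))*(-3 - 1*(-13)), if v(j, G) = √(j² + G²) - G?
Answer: -740 + 740*√58/3 ≈ 1138.6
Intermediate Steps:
Z = 8/3 (Z = -(-4)*6/9 = -⅑*(-24) = 8/3 ≈ 2.6667)
v(j, G) = √(G² + j²) - G
(v(7, 3)*(-(-22 - Z)))*(-3 - 1*(-13)) = ((√(3² + 7²) - 1*3)*(-(-22 - 1*8/3)))*(-3 - 1*(-13)) = ((√(9 + 49) - 3)*(-(-22 - 8/3)))*(-3 + 13) = ((√58 - 3)*(-1*(-74/3)))*10 = ((-3 + √58)*(74/3))*10 = (-74 + 74*√58/3)*10 = -740 + 740*√58/3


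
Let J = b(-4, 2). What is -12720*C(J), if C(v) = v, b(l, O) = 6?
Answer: -76320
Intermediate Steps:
J = 6
-12720*C(J) = -12720*6 = -76320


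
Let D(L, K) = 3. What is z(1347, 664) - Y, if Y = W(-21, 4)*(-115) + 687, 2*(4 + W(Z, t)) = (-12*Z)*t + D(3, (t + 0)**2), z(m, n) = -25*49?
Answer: 111521/2 ≈ 55761.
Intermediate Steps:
z(m, n) = -1225
W(Z, t) = -5/2 - 6*Z*t (W(Z, t) = -4 + ((-12*Z)*t + 3)/2 = -4 + (-12*Z*t + 3)/2 = -4 + (3 - 12*Z*t)/2 = -4 + (3/2 - 6*Z*t) = -5/2 - 6*Z*t)
Y = -113971/2 (Y = (-5/2 - 6*(-21)*4)*(-115) + 687 = (-5/2 + 504)*(-115) + 687 = (1003/2)*(-115) + 687 = -115345/2 + 687 = -113971/2 ≈ -56986.)
z(1347, 664) - Y = -1225 - 1*(-113971/2) = -1225 + 113971/2 = 111521/2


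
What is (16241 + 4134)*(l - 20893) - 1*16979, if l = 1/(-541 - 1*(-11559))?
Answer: -4690493186997/11018 ≈ -4.2571e+8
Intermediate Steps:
l = 1/11018 (l = 1/(-541 + 11559) = 1/11018 ≈ 9.0761e-5)
(16241 + 4134)*(l - 20893) - 1*16979 = (16241 + 4134)*(1/11018 - 20893) - 1*16979 = 20375*(-230199073/11018) - 16979 = -4690306112375/11018 - 16979 = -4690493186997/11018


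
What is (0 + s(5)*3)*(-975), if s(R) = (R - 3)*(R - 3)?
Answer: -11700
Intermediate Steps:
s(R) = (-3 + R)**2 (s(R) = (-3 + R)*(-3 + R) = (-3 + R)**2)
(0 + s(5)*3)*(-975) = (0 + (-3 + 5)**2*3)*(-975) = (0 + 2**2*3)*(-975) = (0 + 4*3)*(-975) = (0 + 12)*(-975) = 12*(-975) = -11700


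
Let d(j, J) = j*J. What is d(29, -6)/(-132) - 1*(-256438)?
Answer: 5641665/22 ≈ 2.5644e+5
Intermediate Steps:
d(j, J) = J*j
d(29, -6)/(-132) - 1*(-256438) = -6*29/(-132) - 1*(-256438) = -174*(-1/132) + 256438 = 29/22 + 256438 = 5641665/22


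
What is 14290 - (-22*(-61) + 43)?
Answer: 12905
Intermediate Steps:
14290 - (-22*(-61) + 43) = 14290 - (1342 + 43) = 14290 - 1*1385 = 14290 - 1385 = 12905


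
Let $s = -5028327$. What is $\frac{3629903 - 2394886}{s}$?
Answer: $- \frac{1235017}{5028327} \approx -0.24561$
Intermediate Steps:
$\frac{3629903 - 2394886}{s} = \frac{3629903 - 2394886}{-5028327} = \left(3629903 - 2394886\right) \left(- \frac{1}{5028327}\right) = 1235017 \left(- \frac{1}{5028327}\right) = - \frac{1235017}{5028327}$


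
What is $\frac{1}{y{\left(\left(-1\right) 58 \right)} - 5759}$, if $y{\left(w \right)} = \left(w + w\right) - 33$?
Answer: $- \frac{1}{5908} \approx -0.00016926$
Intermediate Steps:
$y{\left(w \right)} = -33 + 2 w$ ($y{\left(w \right)} = 2 w - 33 = -33 + 2 w$)
$\frac{1}{y{\left(\left(-1\right) 58 \right)} - 5759} = \frac{1}{\left(-33 + 2 \left(\left(-1\right) 58\right)\right) - 5759} = \frac{1}{\left(-33 + 2 \left(-58\right)\right) - 5759} = \frac{1}{\left(-33 - 116\right) - 5759} = \frac{1}{-149 - 5759} = \frac{1}{-5908} = - \frac{1}{5908}$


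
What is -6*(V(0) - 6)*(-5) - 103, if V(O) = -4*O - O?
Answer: -283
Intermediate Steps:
V(O) = -5*O
-6*(V(0) - 6)*(-5) - 103 = -6*(-5*0 - 6)*(-5) - 103 = -6*(0 - 6)*(-5) - 103 = -(-36)*(-5) - 103 = -6*30 - 103 = -180 - 103 = -283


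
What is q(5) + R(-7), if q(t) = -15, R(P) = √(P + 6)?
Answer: -15 + I ≈ -15.0 + 1.0*I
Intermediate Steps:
R(P) = √(6 + P)
q(5) + R(-7) = -15 + √(6 - 7) = -15 + √(-1) = -15 + I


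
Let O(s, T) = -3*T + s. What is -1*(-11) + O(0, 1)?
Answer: 8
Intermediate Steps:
O(s, T) = s - 3*T
-1*(-11) + O(0, 1) = -1*(-11) + (0 - 3*1) = 11 + (0 - 3) = 11 - 3 = 8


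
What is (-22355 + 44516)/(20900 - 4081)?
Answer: 22161/16819 ≈ 1.3176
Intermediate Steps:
(-22355 + 44516)/(20900 - 4081) = 22161/16819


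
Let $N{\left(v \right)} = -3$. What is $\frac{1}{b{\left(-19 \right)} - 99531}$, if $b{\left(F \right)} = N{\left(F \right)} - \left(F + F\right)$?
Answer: $- \frac{1}{99496} \approx -1.0051 \cdot 10^{-5}$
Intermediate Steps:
$b{\left(F \right)} = -3 - 2 F$ ($b{\left(F \right)} = -3 - \left(F + F\right) = -3 - 2 F$)
$\frac{1}{b{\left(-19 \right)} - 99531} = \frac{1}{\left(-3 - -38\right) - 99531} = \frac{1}{\left(-3 + 38\right) - 99531} = \frac{1}{35 - 99531} = \frac{1}{-99496} = - \frac{1}{99496}$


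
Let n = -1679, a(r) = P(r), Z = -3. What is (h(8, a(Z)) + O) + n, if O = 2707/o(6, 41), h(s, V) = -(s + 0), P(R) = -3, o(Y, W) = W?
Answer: -66460/41 ≈ -1621.0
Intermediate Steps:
a(r) = -3
h(s, V) = -s
O = 2707/41 ≈ 66.024
(h(8, a(Z)) + O) + n = (-1*8 + 2707/41) - 1679 = (-8 + 2707/41) - 1679 = 2379/41 - 1679 = -66460/41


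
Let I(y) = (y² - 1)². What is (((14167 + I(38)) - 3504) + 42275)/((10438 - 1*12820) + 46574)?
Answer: 2135187/44192 ≈ 48.316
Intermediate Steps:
I(y) = (-1 + y²)²
(((14167 + I(38)) - 3504) + 42275)/((10438 - 1*12820) + 46574) = (((14167 + (-1 + 38²)²) - 3504) + 42275)/((10438 - 1*12820) + 46574) = (((14167 + (-1 + 1444)²) - 3504) + 42275)/((10438 - 12820) + 46574) = (((14167 + 1443²) - 3504) + 42275)/(-2382 + 46574) = (((14167 + 2082249) - 3504) + 42275)/44192 = ((2096416 - 3504) + 42275)*(1/44192) = (2092912 + 42275)*(1/44192) = 2135187*(1/44192) = 2135187/44192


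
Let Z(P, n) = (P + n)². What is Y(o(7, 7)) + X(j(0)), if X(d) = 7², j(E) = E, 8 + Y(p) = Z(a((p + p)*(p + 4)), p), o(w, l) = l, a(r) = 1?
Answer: 105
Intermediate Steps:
Y(p) = -8 + (1 + p)²
X(d) = 49
Y(o(7, 7)) + X(j(0)) = (-8 + (1 + 7)²) + 49 = (-8 + 8²) + 49 = (-8 + 64) + 49 = 56 + 49 = 105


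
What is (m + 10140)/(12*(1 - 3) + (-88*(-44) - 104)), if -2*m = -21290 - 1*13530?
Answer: 13775/1872 ≈ 7.3584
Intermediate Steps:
m = 17410 (m = -(-21290 - 1*13530)/2 = -(-21290 - 13530)/2 = -1/2*(-34820) = 17410)
(m + 10140)/(12*(1 - 3) + (-88*(-44) - 104)) = (17410 + 10140)/(12*(1 - 3) + (-88*(-44) - 104)) = 27550/(12*(-2) + (3872 - 104)) = 27550/(-24 + 3768) = 27550/3744 = 27550*(1/3744) = 13775/1872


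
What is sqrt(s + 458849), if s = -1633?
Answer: 16*sqrt(1786) ≈ 676.18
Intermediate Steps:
sqrt(s + 458849) = sqrt(-1633 + 458849) = sqrt(457216) = 16*sqrt(1786)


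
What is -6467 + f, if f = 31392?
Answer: 24925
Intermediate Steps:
-6467 + f = -6467 + 31392 = 24925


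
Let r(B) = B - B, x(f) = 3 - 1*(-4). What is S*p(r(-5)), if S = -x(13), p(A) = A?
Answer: 0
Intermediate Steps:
x(f) = 7 (x(f) = 3 + 4 = 7)
r(B) = 0
S = -7 (S = -1*7 = -7)
S*p(r(-5)) = -7*0 = 0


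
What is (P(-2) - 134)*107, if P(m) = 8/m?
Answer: -14766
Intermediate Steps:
(P(-2) - 134)*107 = (8/(-2) - 134)*107 = (8*(-½) - 134)*107 = (-4 - 134)*107 = -138*107 = -14766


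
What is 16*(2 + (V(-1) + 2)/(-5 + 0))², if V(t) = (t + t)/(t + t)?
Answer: 784/25 ≈ 31.360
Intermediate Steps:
V(t) = 1 (V(t) = (2*t)/((2*t)) = (2*t)*(1/(2*t)) = 1)
16*(2 + (V(-1) + 2)/(-5 + 0))² = 16*(2 + (1 + 2)/(-5 + 0))² = 16*(2 + 3/(-5))² = 16*(2 + 3*(-⅕))² = 16*(2 - ⅗)² = 16*(7/5)² = 16*(49/25) = 784/25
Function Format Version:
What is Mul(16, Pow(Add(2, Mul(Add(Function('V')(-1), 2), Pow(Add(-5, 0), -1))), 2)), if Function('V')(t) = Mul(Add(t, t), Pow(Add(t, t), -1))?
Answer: Rational(784, 25) ≈ 31.360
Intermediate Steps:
Function('V')(t) = 1 (Function('V')(t) = Mul(Mul(2, t), Pow(Mul(2, t), -1)) = Mul(Mul(2, t), Mul(Rational(1, 2), Pow(t, -1))) = 1)
Mul(16, Pow(Add(2, Mul(Add(Function('V')(-1), 2), Pow(Add(-5, 0), -1))), 2)) = Mul(16, Pow(Add(2, Mul(Add(1, 2), Pow(Add(-5, 0), -1))), 2)) = Mul(16, Pow(Add(2, Mul(3, Pow(-5, -1))), 2)) = Mul(16, Pow(Add(2, Mul(3, Rational(-1, 5))), 2)) = Mul(16, Pow(Add(2, Rational(-3, 5)), 2)) = Mul(16, Pow(Rational(7, 5), 2)) = Mul(16, Rational(49, 25)) = Rational(784, 25)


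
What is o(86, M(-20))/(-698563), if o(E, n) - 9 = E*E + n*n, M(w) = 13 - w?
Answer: -62/5099 ≈ -0.012159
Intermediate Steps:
o(E, n) = 9 + E**2 + n**2 (o(E, n) = 9 + (E*E + n*n) = 9 + (E**2 + n**2) = 9 + E**2 + n**2)
o(86, M(-20))/(-698563) = (9 + 86**2 + (13 - 1*(-20))**2)/(-698563) = (9 + 7396 + (13 + 20)**2)*(-1/698563) = (9 + 7396 + 33**2)*(-1/698563) = (9 + 7396 + 1089)*(-1/698563) = 8494*(-1/698563) = -62/5099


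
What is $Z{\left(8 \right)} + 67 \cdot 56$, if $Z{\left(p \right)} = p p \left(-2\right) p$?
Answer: $2728$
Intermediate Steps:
$Z{\left(p \right)} = - 2 p^{3}$ ($Z{\left(p \right)} = p^{2} \left(-2\right) p = - 2 p^{2} p = - 2 p^{3}$)
$Z{\left(8 \right)} + 67 \cdot 56 = - 2 \cdot 8^{3} + 67 \cdot 56 = \left(-2\right) 512 + 3752 = -1024 + 3752 = 2728$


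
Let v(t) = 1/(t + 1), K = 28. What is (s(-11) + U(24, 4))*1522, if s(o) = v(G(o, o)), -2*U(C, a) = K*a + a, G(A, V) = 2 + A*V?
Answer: -5472351/62 ≈ -88264.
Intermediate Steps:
v(t) = 1/(1 + t)
U(C, a) = -29*a/2 (U(C, a) = -(28*a + a)/2 = -29*a/2)
s(o) = 1/(3 + o²) (s(o) = 1/(1 + (2 + o*o)) = 1/(1 + (2 + o²)) = 1/(3 + o²))
(s(-11) + U(24, 4))*1522 = (1/(3 + (-11)²) - 29/2*4)*1522 = (1/(3 + 121) - 58)*1522 = (1/124 - 58)*1522 = -7191/124*1522 = -5472351/62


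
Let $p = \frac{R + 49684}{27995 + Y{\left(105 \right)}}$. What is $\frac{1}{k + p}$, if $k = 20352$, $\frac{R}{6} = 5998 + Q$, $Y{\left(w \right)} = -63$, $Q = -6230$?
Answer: $\frac{6983}{142130089} \approx 4.9131 \cdot 10^{-5}$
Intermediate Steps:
$R = -1392$ ($R = 6 \left(5998 - 6230\right) = 6 \left(-232\right) = -1392$)
$p = \frac{12073}{6983}$ ($p = \frac{-1392 + 49684}{27995 - 63} = \frac{48292}{27932} = 48292 \cdot \frac{1}{27932} = \frac{12073}{6983} \approx 1.7289$)
$\frac{1}{k + p} = \frac{1}{20352 + \frac{12073}{6983}} = \frac{1}{\frac{142130089}{6983}} = \frac{6983}{142130089}$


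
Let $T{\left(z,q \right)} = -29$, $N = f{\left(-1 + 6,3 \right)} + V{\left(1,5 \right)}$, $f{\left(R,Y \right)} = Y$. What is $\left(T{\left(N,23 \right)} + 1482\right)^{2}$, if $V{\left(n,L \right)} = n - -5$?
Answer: $2111209$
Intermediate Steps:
$V{\left(n,L \right)} = 5 + n$ ($V{\left(n,L \right)} = n + 5 = 5 + n$)
$N = 9$ ($N = 3 + \left(5 + 1\right) = 3 + 6 = 9$)
$\left(T{\left(N,23 \right)} + 1482\right)^{2} = \left(-29 + 1482\right)^{2} = 1453^{2} = 2111209$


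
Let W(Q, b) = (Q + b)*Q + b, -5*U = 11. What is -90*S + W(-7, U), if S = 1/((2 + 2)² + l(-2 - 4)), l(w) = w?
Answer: 266/5 ≈ 53.200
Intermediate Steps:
U = -11/5 (U = -⅕*11 = -11/5 ≈ -2.2000)
W(Q, b) = b + Q*(Q + b) (W(Q, b) = Q*(Q + b) + b = b + Q*(Q + b))
S = ⅒ (S = 1/((2 + 2)² + (-2 - 4)) = 1/(4² - 6) = 1/(16 - 6) = 1/10 = ⅒ ≈ 0.10000)
-90*S + W(-7, U) = -90*⅒ + (-11/5 + (-7)² - 7*(-11/5)) = -9 + (-11/5 + 49 + 77/5) = -9 + 311/5 = 266/5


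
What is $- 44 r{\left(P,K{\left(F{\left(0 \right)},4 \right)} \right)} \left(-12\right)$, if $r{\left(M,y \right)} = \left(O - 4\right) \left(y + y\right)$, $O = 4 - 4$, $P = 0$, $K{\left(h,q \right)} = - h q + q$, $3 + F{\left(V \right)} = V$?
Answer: $-67584$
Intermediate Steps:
$F{\left(V \right)} = -3 + V$
$K{\left(h,q \right)} = q - h q$ ($K{\left(h,q \right)} = - h q + q = q - h q$)
$O = 0$ ($O = 4 - 4 = 0$)
$r{\left(M,y \right)} = - 8 y$ ($r{\left(M,y \right)} = \left(0 - 4\right) \left(y + y\right) = - 4 \cdot 2 y = - 8 y$)
$- 44 r{\left(P,K{\left(F{\left(0 \right)},4 \right)} \right)} \left(-12\right) = - 44 \left(- 8 \cdot 4 \left(1 - \left(-3 + 0\right)\right)\right) \left(-12\right) = - 44 \left(- 8 \cdot 4 \left(1 - -3\right)\right) \left(-12\right) = - 44 \left(- 8 \cdot 4 \left(1 + 3\right)\right) \left(-12\right) = - 44 \left(- 8 \cdot 4 \cdot 4\right) \left(-12\right) = - 44 \left(\left(-8\right) 16\right) \left(-12\right) = \left(-44\right) \left(-128\right) \left(-12\right) = 5632 \left(-12\right) = -67584$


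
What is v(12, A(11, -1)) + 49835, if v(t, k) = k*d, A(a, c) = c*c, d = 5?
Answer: 49840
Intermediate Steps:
A(a, c) = c²
v(t, k) = 5*k (v(t, k) = k*5 = 5*k)
v(12, A(11, -1)) + 49835 = 5*(-1)² + 49835 = 5*1 + 49835 = 5 + 49835 = 49840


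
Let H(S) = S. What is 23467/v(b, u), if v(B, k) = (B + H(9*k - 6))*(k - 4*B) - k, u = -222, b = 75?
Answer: 23467/1007160 ≈ 0.023300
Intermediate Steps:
v(B, k) = -k + (k - 4*B)*(-6 + B + 9*k) (v(B, k) = (B + (9*k - 6))*(k - 4*B) - k = (B + (-6 + 9*k))*(k - 4*B) - k = (-6 + B + 9*k)*(k - 4*B) - k = (k - 4*B)*(-6 + B + 9*k) - k = -k + (k - 4*B)*(-6 + B + 9*k))
23467/v(b, u) = 23467/(-7*(-222) - 4*75² + 9*(-222)² + 24*75 - 35*75*(-222)) = 23467/(1554 - 4*5625 + 9*49284 + 1800 + 582750) = 23467/(1554 - 22500 + 443556 + 1800 + 582750) = 23467/1007160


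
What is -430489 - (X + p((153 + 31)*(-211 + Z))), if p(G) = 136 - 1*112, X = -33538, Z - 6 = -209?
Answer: -396975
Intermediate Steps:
Z = -203 (Z = 6 - 209 = -203)
p(G) = 24 (p(G) = 136 - 112 = 24)
-430489 - (X + p((153 + 31)*(-211 + Z))) = -430489 - (-33538 + 24) = -430489 - 1*(-33514) = -430489 + 33514 = -396975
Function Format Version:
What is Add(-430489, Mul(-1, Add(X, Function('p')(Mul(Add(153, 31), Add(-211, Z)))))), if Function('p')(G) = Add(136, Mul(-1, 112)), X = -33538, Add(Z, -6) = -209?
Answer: -396975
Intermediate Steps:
Z = -203 (Z = Add(6, -209) = -203)
Function('p')(G) = 24 (Function('p')(G) = Add(136, -112) = 24)
Add(-430489, Mul(-1, Add(X, Function('p')(Mul(Add(153, 31), Add(-211, Z)))))) = Add(-430489, Mul(-1, Add(-33538, 24))) = Add(-430489, Mul(-1, -33514)) = Add(-430489, 33514) = -396975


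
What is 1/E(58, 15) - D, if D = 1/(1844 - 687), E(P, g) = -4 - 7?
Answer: -1168/12727 ≈ -0.091773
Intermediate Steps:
E(P, g) = -11
D = 1/1157 ≈ 0.00086430
1/E(58, 15) - D = 1/(-11) - 1*1/1157 = -1/11 - 1/1157 = -1168/12727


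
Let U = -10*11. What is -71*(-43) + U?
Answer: 2943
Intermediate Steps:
U = -110
-71*(-43) + U = -71*(-43) - 110 = 3053 - 110 = 2943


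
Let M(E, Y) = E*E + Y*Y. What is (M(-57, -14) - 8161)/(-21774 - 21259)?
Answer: 4716/43033 ≈ 0.10959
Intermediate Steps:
M(E, Y) = E**2 + Y**2
(M(-57, -14) - 8161)/(-21774 - 21259) = (((-57)**2 + (-14)**2) - 8161)/(-21774 - 21259) = ((3249 + 196) - 8161)/(-43033) = (3445 - 8161)*(-1/43033) = -4716*(-1/43033) = 4716/43033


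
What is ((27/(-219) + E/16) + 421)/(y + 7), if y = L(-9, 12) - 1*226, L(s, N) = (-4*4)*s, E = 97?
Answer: -99733/17520 ≈ -5.6925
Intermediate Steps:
L(s, N) = -16*s
y = -82 (y = -16*(-9) - 1*226 = 144 - 226 = -82)
((27/(-219) + E/16) + 421)/(y + 7) = ((27/(-219) + 97/16) + 421)/(-82 + 7) = ((27*(-1/219) + 97*(1/16)) + 421)/(-75) = ((-9/73 + 97/16) + 421)*(-1/75) = (6937/1168 + 421)*(-1/75) = (498665/1168)*(-1/75) = -99733/17520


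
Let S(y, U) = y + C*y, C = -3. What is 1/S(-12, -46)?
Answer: 1/24 ≈ 0.041667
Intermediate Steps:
S(y, U) = -2*y (S(y, U) = y - 3*y = -2*y)
1/S(-12, -46) = 1/(-2*(-12)) = 1/24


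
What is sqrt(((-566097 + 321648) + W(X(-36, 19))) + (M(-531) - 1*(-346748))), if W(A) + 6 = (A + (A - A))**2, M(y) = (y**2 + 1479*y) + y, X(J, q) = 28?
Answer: 3*I*sqrt(44538) ≈ 633.12*I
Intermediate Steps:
M(y) = y**2 + 1480*y
W(A) = -6 + A**2 (W(A) = -6 + (A + (A - A))**2 = -6 + (A + 0)**2 = -6 + A**2)
sqrt(((-566097 + 321648) + W(X(-36, 19))) + (M(-531) - 1*(-346748))) = sqrt(((-566097 + 321648) + (-6 + 28**2)) + (-531*(1480 - 531) - 1*(-346748))) = sqrt((-244449 + (-6 + 784)) + (-531*949 + 346748)) = sqrt((-244449 + 778) + (-503919 + 346748)) = sqrt(-243671 - 157171) = sqrt(-400842) = 3*I*sqrt(44538)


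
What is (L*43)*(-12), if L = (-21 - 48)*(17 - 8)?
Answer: 320436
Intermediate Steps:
L = -621 (L = -69*9 = -621)
(L*43)*(-12) = -621*43*(-12) = -26703*(-12) = 320436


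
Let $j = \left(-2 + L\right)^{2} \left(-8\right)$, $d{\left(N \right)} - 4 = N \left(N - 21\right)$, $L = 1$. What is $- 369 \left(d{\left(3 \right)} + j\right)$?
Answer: $21402$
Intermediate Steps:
$d{\left(N \right)} = 4 + N \left(-21 + N\right)$ ($d{\left(N \right)} = 4 + N \left(N - 21\right) = 4 + N \left(-21 + N\right)$)
$j = -8$ ($j = \left(-2 + 1\right)^{2} \left(-8\right) = \left(-1\right)^{2} \left(-8\right) = 1 \left(-8\right) = -8$)
$- 369 \left(d{\left(3 \right)} + j\right) = - 369 \left(\left(4 + 3^{2} - 63\right) - 8\right) = - 369 \left(\left(4 + 9 - 63\right) - 8\right) = - 369 \left(-50 - 8\right) = \left(-369\right) \left(-58\right) = 21402$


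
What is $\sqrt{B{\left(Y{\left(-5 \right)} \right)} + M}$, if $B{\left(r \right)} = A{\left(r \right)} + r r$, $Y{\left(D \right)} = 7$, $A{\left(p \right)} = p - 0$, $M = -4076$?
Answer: $2 i \sqrt{1005} \approx 63.403 i$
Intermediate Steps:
$A{\left(p \right)} = p$ ($A{\left(p \right)} = p + 0 = p$)
$B{\left(r \right)} = r + r^{2}$ ($B{\left(r \right)} = r + r r = r + r^{2}$)
$\sqrt{B{\left(Y{\left(-5 \right)} \right)} + M} = \sqrt{7 \left(1 + 7\right) - 4076} = \sqrt{7 \cdot 8 - 4076} = \sqrt{56 - 4076} = \sqrt{-4020} = 2 i \sqrt{1005}$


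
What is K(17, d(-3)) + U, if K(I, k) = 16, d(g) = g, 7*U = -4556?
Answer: -4444/7 ≈ -634.86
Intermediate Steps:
U = -4556/7 (U = (⅐)*(-4556) = -4556/7 ≈ -650.86)
K(17, d(-3)) + U = 16 - 4556/7 = -4444/7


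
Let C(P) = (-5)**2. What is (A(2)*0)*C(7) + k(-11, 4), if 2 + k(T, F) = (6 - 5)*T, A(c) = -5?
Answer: -13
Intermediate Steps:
k(T, F) = -2 + T (k(T, F) = -2 + (6 - 5)*T = -2 + 1*T = -2 + T)
C(P) = 25
(A(2)*0)*C(7) + k(-11, 4) = -5*0*25 + (-2 - 11) = 0*25 - 13 = 0 - 13 = -13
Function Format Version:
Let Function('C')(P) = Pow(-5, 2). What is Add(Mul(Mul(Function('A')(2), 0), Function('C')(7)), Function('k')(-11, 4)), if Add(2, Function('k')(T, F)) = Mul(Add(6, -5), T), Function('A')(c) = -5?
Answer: -13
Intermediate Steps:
Function('k')(T, F) = Add(-2, T) (Function('k')(T, F) = Add(-2, Mul(Add(6, -5), T)) = Add(-2, Mul(1, T)) = Add(-2, T))
Function('C')(P) = 25
Add(Mul(Mul(Function('A')(2), 0), Function('C')(7)), Function('k')(-11, 4)) = Add(Mul(Mul(-5, 0), 25), Add(-2, -11)) = Add(Mul(0, 25), -13) = Add(0, -13) = -13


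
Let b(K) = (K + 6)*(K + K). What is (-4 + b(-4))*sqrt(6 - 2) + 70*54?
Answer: 3740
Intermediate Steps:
b(K) = 2*K*(6 + K) (b(K) = (6 + K)*(2*K) = 2*K*(6 + K))
(-4 + b(-4))*sqrt(6 - 2) + 70*54 = (-4 + 2*(-4)*(6 - 4))*sqrt(6 - 2) + 70*54 = (-4 + 2*(-4)*2)*sqrt(4) + 3780 = (-4 - 16)*2 + 3780 = -20*2 + 3780 = -40 + 3780 = 3740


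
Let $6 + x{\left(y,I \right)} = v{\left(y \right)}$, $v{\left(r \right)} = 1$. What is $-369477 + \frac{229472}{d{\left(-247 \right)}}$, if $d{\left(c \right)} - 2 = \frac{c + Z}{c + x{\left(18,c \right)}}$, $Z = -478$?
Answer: $- \frac{396260289}{1229} \approx -3.2243 \cdot 10^{5}$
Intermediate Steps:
$x{\left(y,I \right)} = -5$ ($x{\left(y,I \right)} = -6 + 1 = -5$)
$d{\left(c \right)} = 2 + \frac{-478 + c}{-5 + c}$ ($d{\left(c \right)} = 2 + \frac{c - 478}{c - 5} = 2 + \frac{-478 + c}{-5 + c}$)
$-369477 + \frac{229472}{d{\left(-247 \right)}} = -369477 + \frac{229472}{\frac{1}{-5 - 247} \left(-488 + 3 \left(-247\right)\right)} = -369477 + \frac{229472}{\frac{1}{-252} \left(-488 - 741\right)} = -369477 + \frac{229472}{\left(- \frac{1}{252}\right) \left(-1229\right)} = -369477 + \frac{229472}{\frac{1229}{252}} = -369477 + 229472 \cdot \frac{252}{1229} = -369477 + \frac{57826944}{1229} = - \frac{396260289}{1229}$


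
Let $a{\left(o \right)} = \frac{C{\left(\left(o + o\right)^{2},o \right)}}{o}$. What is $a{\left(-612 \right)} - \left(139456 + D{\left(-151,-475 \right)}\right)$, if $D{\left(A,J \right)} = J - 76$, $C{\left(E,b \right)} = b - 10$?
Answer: $- \frac{42504619}{306} \approx -1.389 \cdot 10^{5}$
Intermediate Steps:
$C{\left(E,b \right)} = -10 + b$
$D{\left(A,J \right)} = -76 + J$ ($D{\left(A,J \right)} = J - 76 = -76 + J$)
$a{\left(o \right)} = \frac{-10 + o}{o}$
$a{\left(-612 \right)} - \left(139456 + D{\left(-151,-475 \right)}\right) = \frac{-10 - 612}{-612} - 138905 = \left(- \frac{1}{612}\right) \left(-622\right) - 138905 = \frac{311}{306} + \left(-139456 + 551\right) = \frac{311}{306} - 138905 = - \frac{42504619}{306}$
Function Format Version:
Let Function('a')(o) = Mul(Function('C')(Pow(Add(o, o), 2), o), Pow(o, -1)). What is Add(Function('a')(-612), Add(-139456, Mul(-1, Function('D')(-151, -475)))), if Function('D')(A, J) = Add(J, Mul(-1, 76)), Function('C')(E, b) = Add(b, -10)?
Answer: Rational(-42504619, 306) ≈ -1.3890e+5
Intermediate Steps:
Function('C')(E, b) = Add(-10, b)
Function('D')(A, J) = Add(-76, J) (Function('D')(A, J) = Add(J, -76) = Add(-76, J))
Function('a')(o) = Mul(Pow(o, -1), Add(-10, o)) (Function('a')(o) = Mul(Add(-10, o), Pow(o, -1)) = Mul(Pow(o, -1), Add(-10, o)))
Add(Function('a')(-612), Add(-139456, Mul(-1, Function('D')(-151, -475)))) = Add(Mul(Pow(-612, -1), Add(-10, -612)), Add(-139456, Mul(-1, Add(-76, -475)))) = Add(Mul(Rational(-1, 612), -622), Add(-139456, Mul(-1, -551))) = Add(Rational(311, 306), Add(-139456, 551)) = Add(Rational(311, 306), -138905) = Rational(-42504619, 306)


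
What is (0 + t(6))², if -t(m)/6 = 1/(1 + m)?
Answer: 36/49 ≈ 0.73469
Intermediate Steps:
t(m) = -6/(1 + m)
(0 + t(6))² = (0 - 6/(1 + 6))² = (0 - 6/7)² = (-6/7)² = 36/49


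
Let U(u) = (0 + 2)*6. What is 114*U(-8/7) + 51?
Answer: 1419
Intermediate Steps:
U(u) = 12 (U(u) = 2*6 = 12)
114*U(-8/7) + 51 = 114*12 + 51 = 1368 + 51 = 1419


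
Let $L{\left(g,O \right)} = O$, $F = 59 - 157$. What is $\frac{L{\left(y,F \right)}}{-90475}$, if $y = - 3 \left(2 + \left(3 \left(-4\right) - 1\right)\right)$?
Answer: $\frac{14}{12925} \approx 0.0010832$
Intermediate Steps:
$F = -98$ ($F = 59 - 157 = -98$)
$y = 33$ ($y = - 3 \left(2 - 13\right) = \left(-3\right) \left(-11\right) = 33$)
$\frac{L{\left(y,F \right)}}{-90475} = - \frac{98}{-90475} = \left(-98\right) \left(- \frac{1}{90475}\right) = \frac{14}{12925}$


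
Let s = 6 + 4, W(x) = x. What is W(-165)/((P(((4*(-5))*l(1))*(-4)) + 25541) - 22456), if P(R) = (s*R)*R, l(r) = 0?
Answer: -33/617 ≈ -0.053485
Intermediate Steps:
s = 10
P(R) = 10*R² (P(R) = (10*R)*R = 10*R²)
W(-165)/((P(((4*(-5))*l(1))*(-4)) + 25541) - 22456) = -165/((10*(((4*(-5))*0)*(-4))² + 25541) - 22456) = -165/((10*(-20*0*(-4))² + 25541) - 22456) = -165/((10*(0*(-4))² + 25541) - 22456) = -165/((10*0² + 25541) - 22456) = -165/((10*0 + 25541) - 22456) = -165/((0 + 25541) - 22456) = -165/(25541 - 22456) = -165/3085 = -165*1/3085 = -33/617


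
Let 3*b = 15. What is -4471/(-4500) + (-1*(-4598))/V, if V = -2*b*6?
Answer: -340379/4500 ≈ -75.640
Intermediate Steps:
b = 5 (b = (1/3)*15 = 5)
V = -60 (V = -2*5*6 = -10*6 = -60)
-4471/(-4500) + (-1*(-4598))/V = -4471/(-4500) - 1*(-4598)/(-60) = -4471*(-1/4500) + 4598*(-1/60) = 4471/4500 - 2299/30 = -340379/4500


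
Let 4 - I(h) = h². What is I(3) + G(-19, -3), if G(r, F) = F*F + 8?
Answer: 12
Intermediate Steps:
I(h) = 4 - h²
G(r, F) = 8 + F² (G(r, F) = F² + 8 = 8 + F²)
I(3) + G(-19, -3) = (4 - 1*3²) + (8 + (-3)²) = (4 - 1*9) + (8 + 9) = (4 - 9) + 17 = -5 + 17 = 12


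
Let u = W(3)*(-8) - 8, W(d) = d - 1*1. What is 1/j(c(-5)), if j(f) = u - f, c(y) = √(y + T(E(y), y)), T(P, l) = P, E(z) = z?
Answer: I/(√10 - 24*I) ≈ -0.040956 + 0.0053964*I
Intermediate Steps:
W(d) = -1 + d (W(d) = d - 1 = -1 + d)
u = -24 (u = (-1 + 3)*(-8) - 8 = 2*(-8) - 8 = -16 - 8 = -24)
c(y) = √2*√y (c(y) = √(y + y) = √(2*y) = √2*√y)
j(f) = -24 - f
1/j(c(-5)) = 1/(-24 - √2*√(-5)) = 1/(-24 - √2*I*√5) = 1/(-24 - I*√10)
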